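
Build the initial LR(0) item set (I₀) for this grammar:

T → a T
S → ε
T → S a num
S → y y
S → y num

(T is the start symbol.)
{ [S → . y num], [S → . y y], [S → .], [T → . S a num], [T → . a T], [T' → . T] }

First, augment the grammar with T' → T
I₀ = CLOSURE({ [T' → . T] }):
  [T' → . T] has the dot before T: add [T → . a T], [T → . S a num]
  [T → . S a num] has the dot before S: add [S → .], [S → . y y], [S → . y num]
No further items can be added.

I₀ = { [S → . y num], [S → . y y], [S → .], [T → . S a num], [T → . a T], [T' → . T] }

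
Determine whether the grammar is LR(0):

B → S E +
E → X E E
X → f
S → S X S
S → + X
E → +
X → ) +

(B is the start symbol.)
No. Shift-reduce conflict between [E → + .] and [X → . ) +]

A grammar is LR(0) if no state in the canonical LR(0) collection has:
  - both a shift item (dot before a terminal) and a complete item (shift-reduce conflict), or
  - two or more complete items (reduce-reduce conflict; the accept item [B' → B .] counts as a complete item here).

Augment with B' → B and build the canonical LR(0) collection (I0 = CLOSURE({[B' → . B]}), then GOTO on every symbol after a dot until no new states appear). It has 18 states:
  I0: { [B → . S E +], [B' → . B], [S → . + X], [S → . S X S] }  — shift
  I1: { [S → + . X], [X → . ) +], [X → . f] }  — shift
  I2: { [B' → B .] }  — accept
  I3: { [B → S . E +], [E → . +], [E → . X E E], [S → S . X S], [X → . ) +], [X → . f] }  — shift
  I4: { [X → ) . +] }  — shift
  I5: { [E → + .] }  — reduce
  I6: { [B → S E . +] }  — shift
  I7: { [E → . +], [E → . X E E], [E → X . E E], [S → . + X], [S → . S X S], [S → S X . S], [X → . ) +], [X → . f] }  — shift
  I8: { [X → f .] }  — reduce
  I9: { [E → + .], [S → + . X], [X → . ) +], [X → . f] }  — shift, reduce
  I10: { [E → . +], [E → . X E E], [E → X E . E], [X → . ) +], [X → . f] }  — shift
  I11: { [S → S . X S], [S → S X S .], [X → . ) +], [X → . f] }  — shift, reduce
  I12: { [E → . +], [E → . X E E], [E → X . E E], [X → . ) +], [X → . f] }  — shift
  I13: { [S → . + X], [S → . S X S], [S → S X . S] }  — shift
  I14: { [E → X E E .] }  — reduce
  I15: { [S → + X .] }  — reduce
  I16: { [B → S E + .] }  — reduce
  I17: { [X → ) + .] }  — reduce

Conflict in state I9:
  Shift-reduce conflict between [E → + .] and [X → . ) +]
So the grammar is NOT LR(0).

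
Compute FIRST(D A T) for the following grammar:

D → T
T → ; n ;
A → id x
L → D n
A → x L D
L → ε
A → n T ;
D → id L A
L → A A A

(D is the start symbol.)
{ ';', 'id' }

FIRST sets of the non-terminals involved (from the grammar, by fixed-point iteration):
  FIRST(D) = { ';', 'id' }

To compute FIRST(D A T), process the symbols left to right:
Symbol D is a non-terminal. Add FIRST(D) \ {ε} = { ';', 'id' }
D is not nullable (ε ∉ FIRST(D)), so stop here.
FIRST(D A T) = { ';', 'id' }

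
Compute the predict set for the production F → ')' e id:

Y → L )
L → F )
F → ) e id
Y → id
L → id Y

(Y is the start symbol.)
PREDICT(F → ')' e id) = (FIRST(RHS) \ {ε}) ∪ (FOLLOW(F) if ε ∈ FIRST(RHS), i.e. RHS ⇒* ε)
FIRST(')' e id) = { ')' }
ε ∉ FIRST(')' e id), so FOLLOW(F) is not added.
PREDICT(F → ')' e id) = { ')' }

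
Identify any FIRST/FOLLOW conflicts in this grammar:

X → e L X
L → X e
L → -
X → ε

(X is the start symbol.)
A FIRST/FOLLOW conflict occurs when a non-terminal N has a nullable alternative N → β (β ⇒* ε) and another alternative N → α with FIRST(α) ∩ FOLLOW(N) ≠ ∅: on such a lookahead the parser cannot decide between expanding α and letting N vanish via β.

Nullable non-terminals: X.

X: nullable alternative(s) X → ε; FOLLOW(X) = { $, 'e' }
  X → e L X: FIRST \ {ε} = { 'e' } — overlaps FOLLOW(X) on { 'e' }: CONFLICT
  X → ε: FIRST \ {ε} = { } — this is the only nullable alternative, skip

L has no nullable alternative, so no FIRST/FOLLOW check is needed there.

So the grammar has 1 FIRST/FOLLOW conflict (marked CONFLICT above).

Answer: Yes. X → e L X with FOLLOW(X) on { 'e' }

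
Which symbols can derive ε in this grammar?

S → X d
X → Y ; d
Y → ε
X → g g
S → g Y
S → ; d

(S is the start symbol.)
{ 'Y' }

ε-productions: Y → ε
So Y is immediately nullable.
No further non-terminal can be added: every production for the remaining non-terminals contains a terminal or a non-nullable non-terminal.
Nullable = { 'Y' }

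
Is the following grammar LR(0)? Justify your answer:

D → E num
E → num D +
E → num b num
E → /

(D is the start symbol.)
A grammar is LR(0) if no state in the canonical LR(0) collection has:
  - both a shift item (dot before a terminal) and a complete item (shift-reduce conflict), or
  - two or more complete items (reduce-reduce conflict; the accept item [D' → D .] counts as a complete item here).

Augment with D' → D and build the canonical LR(0) collection (I0 = CLOSURE({[D' → . D]}), then GOTO on every symbol after a dot until no new states appear). It has 10 states:
  I0: { [D → . E num], [D' → . D], [E → . /], [E → . num D +], [E → . num b num] }  — shift
  I1: { [E → / .] }  — reduce
  I2: { [D' → D .] }  — accept
  I3: { [D → E . num] }  — shift
  I4: { [D → . E num], [E → . /], [E → . num D +], [E → . num b num], [E → num . D +], [E → num . b num] }  — shift
  I5: { [E → num D . +] }  — shift
  I6: { [E → num b . num] }  — shift
  I7: { [E → num b num .] }  — reduce
  I8: { [E → num D + .] }  — reduce
  I9: { [D → E num .] }  — reduce

Every state is either a pure shift/goto state or contains exactly one complete item and nothing to shift — no conflicts. The grammar is LR(0).

Answer: Yes, the grammar is LR(0)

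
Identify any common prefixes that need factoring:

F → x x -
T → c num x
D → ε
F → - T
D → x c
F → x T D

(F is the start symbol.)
Left-factoring is needed when two productions for the same non-terminal
share a common prefix on the right-hand side.

Productions for F:
  F → x x -
  F → - T
  F → x T D
Productions for D:
  D → ε
  D → x c

Found common prefix 'x' in productions for F

Answer: Yes, F has productions with common prefix 'x'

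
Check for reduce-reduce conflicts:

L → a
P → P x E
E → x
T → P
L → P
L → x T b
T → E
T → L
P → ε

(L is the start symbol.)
Yes — I7: [L → P .] vs [T → P .]; I9: [E → x .] vs [P → .]

Augment with L' → L and build the canonical LR(0) collection (I0 = CLOSURE({[L' → . L]}), then GOTO on every symbol after a dot until no new states appear). It has 14 states:
  I0: { [L → . P], [L → . a], [L → . x T b], [L' → . L], [P → . P x E], [P → .] }  — shift, reduce
  I1: { [L' → L .] }  — accept
  I2: { [L → P .], [P → P . x E] }  — shift, reduce
  I3: { [L → a .] }  — reduce
  I4: { [E → . x], [L → . P], [L → . a], [L → . x T b], [L → x . T b], [P → . P x E], [P → .], [T → . E], [T → . L], [T → . P] }  — shift, reduce
  I5: { [T → E .] }  — reduce
  I6: { [T → L .] }  — reduce
  I7: { [L → P .], [P → P . x E], [T → P .] }  — shift, 2 reduces
  I8: { [L → x T . b] }  — shift
  I9: { [E → . x], [E → x .], [L → . P], [L → . a], [L → . x T b], [L → x . T b], [P → . P x E], [P → .], [T → . E], [T → . L], [T → . P] }  — shift, 2 reduces
  I10: { [L → x T b .] }  — reduce
  I11: { [E → . x], [P → P x . E] }  — shift
  I12: { [P → P x E .] }  — reduce
  I13: { [E → x .] }  — reduce

I7 contains complete items [L → P .], [T → P .] — reduce-reduce conflict.
I9 contains complete items [E → x .], [P → .] — reduce-reduce conflict.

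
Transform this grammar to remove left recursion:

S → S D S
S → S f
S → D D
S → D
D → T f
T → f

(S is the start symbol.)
S → D D S'
S → D S'
S' → D S S'
S' → f S'
S' → ε
D → T f
T → f

S is directly left-recursive. The standard transformation for
  A → A α₁ | ... | A α_m | β₁ | ... | β_n
is
  A  → β₁ A' | ... | β_n A'
  A' → α₁ A' | ... | α_m A' | ε

S → D D becomes S → D D S'
S → D becomes S → D S'
S → S D S becomes S' → D S S'
S → S f becomes S' → f S'
Add S' → ε

Productions for other non-terminals are unchanged:
  D → T f
  T → f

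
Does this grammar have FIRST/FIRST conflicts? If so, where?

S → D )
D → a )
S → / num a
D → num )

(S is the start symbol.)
No FIRST/FIRST conflicts.

A FIRST/FIRST conflict occurs when two productions N → α and N → β for the same non-terminal have FIRST(α) ∩ FIRST(β) ≠ ∅ (with ε ∈ FIRST of a nullable right-hand side, so two nullable alternatives also conflict).

FIRST sets of the non-terminals at (or reachable through a nullable prefix from) the front of some alternative:
  FIRST(D) = { 'a', 'num' }

Productions for S:
  S → D ): FIRST = { 'a', 'num' }
  S → / num a: FIRST = { '/' }
Productions for D:
  D → a ): FIRST = { 'a' }
  D → num ): FIRST = { 'num' }

All alternatives of each non-terminal have pairwise disjoint FIRST sets.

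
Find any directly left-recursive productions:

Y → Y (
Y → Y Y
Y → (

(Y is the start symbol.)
Yes, Y is left-recursive

Direct left recursion occurs when N → N α for some non-terminal N (the right-hand side begins with the left-hand side itself).

Y → Y (: LEFT RECURSIVE (starts with Y)
Y → Y Y: LEFT RECURSIVE (starts with Y)
Y → (: starts with '('

The grammar has direct left recursion on: Y.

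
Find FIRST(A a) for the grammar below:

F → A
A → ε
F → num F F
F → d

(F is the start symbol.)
FIRST sets of the non-terminals involved (from the grammar, by fixed-point iteration):
  FIRST(A) = { ε }

To compute FIRST(A a), process the symbols left to right:
Symbol A is a non-terminal. Add FIRST(A) \ {ε} = { }
A is nullable (ε ∈ FIRST(A)), continue to the next symbol.
Symbol a is a terminal. Add 'a' and stop.
FIRST(A a) = { 'a' }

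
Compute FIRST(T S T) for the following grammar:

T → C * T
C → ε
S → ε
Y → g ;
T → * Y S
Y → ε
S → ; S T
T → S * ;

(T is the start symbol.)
{ '*', ';' }

FIRST sets of the non-terminals involved (from the grammar, by fixed-point iteration):
  FIRST(T) = { '*', ';' }

To compute FIRST(T S T), process the symbols left to right:
Symbol T is a non-terminal. Add FIRST(T) \ {ε} = { '*', ';' }
T is not nullable (ε ∉ FIRST(T)), so stop here.
FIRST(T S T) = { '*', ';' }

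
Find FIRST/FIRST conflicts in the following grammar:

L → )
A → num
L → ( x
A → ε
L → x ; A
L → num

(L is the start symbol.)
No FIRST/FIRST conflicts.

A FIRST/FIRST conflict occurs when two productions N → α and N → β for the same non-terminal have FIRST(α) ∩ FIRST(β) ≠ ∅ (with ε ∈ FIRST of a nullable right-hand side, so two nullable alternatives also conflict).

Productions for L:
  L → ): FIRST = { ')' }
  L → ( x: FIRST = { '(' }
  L → x ; A: FIRST = { 'x' }
  L → num: FIRST = { 'num' }
Productions for A:
  A → num: FIRST = { 'num' }
  A → ε: FIRST = { ε }

All alternatives of each non-terminal have pairwise disjoint FIRST sets.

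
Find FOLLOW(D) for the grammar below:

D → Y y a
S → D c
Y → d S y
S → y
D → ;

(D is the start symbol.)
{ $, 'c' }

To compute FOLLOW(D), find every occurrence of D on a right-hand side N → α D β: add FIRST(β) \ {ε}, and if β is empty or nullable also add FOLLOW(N). Iterate to a fixed point.

D is the start symbol, so $ ∈ FOLLOW(D).
In S → D c: D is followed by c, add FIRST(c) \ {ε} = { 'c' }

Taking the union: FOLLOW(D) = { $, 'c' }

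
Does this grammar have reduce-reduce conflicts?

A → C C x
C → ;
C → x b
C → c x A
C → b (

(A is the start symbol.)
No reduce-reduce conflicts

A reduce-reduce conflict occurs when an LR(0) state has two complete items [A → α .] and [B → β .] — both call for a reduction, and with no lookahead the parser cannot choose between them.

Augment with A' → A and build the canonical LR(0) collection (I0 = CLOSURE({[A' → . A]}), then GOTO on every symbol after a dot until no new states appear). It has 13 states:
  I0: { [A → . C C x], [A' → . A], [C → . ;], [C → . b (], [C → . c x A], [C → . x b] }  — shift
  I1: { [C → ; .] }  — reduce
  I2: { [A' → A .] }  — accept
  I3: { [A → C . C x], [C → . ;], [C → . b (], [C → . c x A], [C → . x b] }  — shift
  I4: { [C → b . (] }  — shift
  I5: { [C → c . x A] }  — shift
  I6: { [C → x . b] }  — shift
  I7: { [C → x b .] }  — reduce
  I8: { [A → . C C x], [C → . ;], [C → . b (], [C → . c x A], [C → . x b], [C → c x . A] }  — shift
  I9: { [C → c x A .] }  — reduce
  I10: { [C → b ( .] }  — reduce
  I11: { [A → C C . x] }  — shift
  I12: { [A → C C x .] }  — reduce

No state contains more than one complete item.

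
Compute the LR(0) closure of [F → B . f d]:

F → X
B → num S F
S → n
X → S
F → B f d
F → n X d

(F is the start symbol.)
{ [F → B . f d] }

To compute CLOSURE, for each item [A → α.Bβ] where B is a non-terminal, add [B → .γ] for all productions B → γ; repeat for the newly added items until nothing changes.

Start with: [F → B . f d]
The dot precedes the terminal f, so nothing is added.

CLOSURE = { [F → B . f d] }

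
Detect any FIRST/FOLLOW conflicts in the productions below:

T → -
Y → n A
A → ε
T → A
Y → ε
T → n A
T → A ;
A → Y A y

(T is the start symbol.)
Yes. Y → n A with FOLLOW(Y) on { 'n' }; A → Y A y with FOLLOW(A) on { 'n', 'y' }

A FIRST/FOLLOW conflict occurs when a non-terminal N has a nullable alternative N → β (β ⇒* ε) and another alternative N → α with FIRST(α) ∩ FOLLOW(N) ≠ ∅: on such a lookahead the parser cannot decide between expanding α and letting N vanish via β.

Nullable non-terminals: A, T, Y.
FIRST sets used below: FIRST(Y) = { 'n', ε }, FIRST(A) = { 'n', 'y', ε }

A: nullable alternative(s) A → ε; FOLLOW(A) = { $, ';', 'n', 'y' }
  A → ε: FIRST \ {ε} = { } — this is the only nullable alternative, skip
  A → Y A y: FIRST \ {ε} = { 'n', 'y' } — overlaps FOLLOW(A) on { 'n', 'y' }: CONFLICT

T: nullable alternative(s) T → A; FOLLOW(T) = { $ }
  T → -: FIRST \ {ε} = { '-' } — disjoint from FOLLOW(T)
  T → A: FIRST \ {ε} = { 'n', 'y' } — this is the only nullable alternative, skip
  T → n A: FIRST \ {ε} = { 'n' } — disjoint from FOLLOW(T)
  T → A ;: FIRST \ {ε} = { ';', 'n', 'y' } — disjoint from FOLLOW(T)

Y: nullable alternative(s) Y → ε; FOLLOW(Y) = { 'n', 'y' }
  Y → n A: FIRST \ {ε} = { 'n' } — overlaps FOLLOW(Y) on { 'n' }: CONFLICT
  Y → ε: FIRST \ {ε} = { } — this is the only nullable alternative, skip

So the grammar has 2 FIRST/FOLLOW conflicts (marked CONFLICT above).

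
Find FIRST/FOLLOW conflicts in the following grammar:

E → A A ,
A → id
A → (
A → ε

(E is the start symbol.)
Yes. A → id with FOLLOW(A) on { 'id' }; A → '(' with FOLLOW(A) on { '(' }

A FIRST/FOLLOW conflict occurs when a non-terminal N has a nullable alternative N → β (β ⇒* ε) and another alternative N → α with FIRST(α) ∩ FOLLOW(N) ≠ ∅: on such a lookahead the parser cannot decide between expanding α and letting N vanish via β.

Nullable non-terminals: A.

A: nullable alternative(s) A → ε; FOLLOW(A) = { '(', ',', 'id' }
  A → id: FIRST \ {ε} = { 'id' } — overlaps FOLLOW(A) on { 'id' }: CONFLICT
  A → (: FIRST \ {ε} = { '(' } — overlaps FOLLOW(A) on { '(' }: CONFLICT
  A → ε: FIRST \ {ε} = { } — this is the only nullable alternative, skip

E has no nullable alternative, so no FIRST/FOLLOW check is needed there.

So the grammar has 2 FIRST/FOLLOW conflicts (marked CONFLICT above).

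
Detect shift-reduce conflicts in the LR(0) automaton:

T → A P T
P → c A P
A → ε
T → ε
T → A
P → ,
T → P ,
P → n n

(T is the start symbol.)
A shift-reduce conflict occurs when an LR(0) state has both:
  - a complete (reduce) item [A → α .] (dot at the end), and
  - a shift item [B → β . c γ] (dot before a terminal).

Augment with T' → T and build the canonical LR(0) collection (I0 = CLOSURE({[T' → . T]}), then GOTO on every symbol after a dot until no new states appear). It has 13 states:
  I0: { [A → .], [P → . ,], [P → . c A P], [P → . n n], [T → . A P T], [T → . A], [T → . P ,], [T → .], [T' → . T] }  — shift, 2 reduces
  I1: { [P → , .] }  — reduce
  I2: { [P → . ,], [P → . c A P], [P → . n n], [T → A . P T], [T → A .] }  — shift, reduce
  I3: { [T → P . ,] }  — shift
  I4: { [T' → T .] }  — accept
  I5: { [A → .], [P → c . A P] }  — reduce
  I6: { [P → n . n] }  — shift
  I7: { [P → n n .] }  — reduce
  I8: { [P → . ,], [P → . c A P], [P → . n n], [P → c A . P] }  — shift
  I9: { [P → c A P .] }  — reduce
  I10: { [T → P , .] }  — reduce
  I11: { [A → .], [P → . ,], [P → . c A P], [P → . n n], [T → . A P T], [T → . A], [T → . P ,], [T → .], [T → A P . T] }  — shift, 2 reduces
  I12: { [T → A P T .] }  — reduce

I0 contains reduce items [A → .], [T → .] and shift items [P → . ,], [P → . c A P], [P → . n n] — shift-reduce conflict.
I2 contains reduce item [T → A .] and shift items [P → . ,], [P → . c A P], [P → . n n] — shift-reduce conflict.
I11 contains reduce items [A → .], [T → .] and shift items [P → . ,], [P → . c A P], [P → . n n] — shift-reduce conflict.

Answer: Yes — I0: [A → .] vs [P → . ,]; I2: [T → A .] vs [P → . ,]; I11: [A → .] vs [P → . ,]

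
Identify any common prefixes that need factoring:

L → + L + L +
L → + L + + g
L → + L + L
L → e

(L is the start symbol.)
Yes, L has productions with common prefix '+ L +'

Left-factoring is needed when two productions for the same non-terminal
share a common prefix on the right-hand side.

Productions for L:
  L → + L + L +
  L → + L + + g
  L → + L + L
  L → e

Found common prefix '+ L +' in productions for L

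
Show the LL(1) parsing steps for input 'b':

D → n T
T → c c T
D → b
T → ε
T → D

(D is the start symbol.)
Stack is shown with the top on the left.

Stack  Input  Action
--------------------
D $    b $    output D → b
b $    b $    match 'b'
$      $      accept

The string is accepted.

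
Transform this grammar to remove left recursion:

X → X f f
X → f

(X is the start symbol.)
X → f X'
X' → f f X'
X' → ε

X is directly left-recursive. The standard transformation for
  A → A α₁ | ... | A α_m | β₁ | ... | β_n
is
  A  → β₁ A' | ... | β_n A'
  A' → α₁ A' | ... | α_m A' | ε

X → f becomes X → f X'
X → X f f becomes X' → f f X'
Add X' → ε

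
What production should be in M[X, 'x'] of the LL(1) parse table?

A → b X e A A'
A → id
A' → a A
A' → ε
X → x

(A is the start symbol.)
To find M[X, 'x'], we find productions for X where 'x' is in the predict set (PREDICT(N → α) = (FIRST(α) \ {ε}) ∪ (FOLLOW(N) if α ⇒* ε)).

X → x: PREDICT = { 'x' }
  'x' is in predict set, so this production goes in M[X, 'x']

M[X, 'x'] = X → x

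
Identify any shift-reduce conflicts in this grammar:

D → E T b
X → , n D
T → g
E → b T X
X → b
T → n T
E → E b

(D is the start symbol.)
A shift-reduce conflict occurs when an LR(0) state has both:
  - a complete (reduce) item [A → α .] (dot at the end), and
  - a shift item [B → β . c γ] (dot before a terminal).

Augment with D' → D and build the canonical LR(0) collection (I0 = CLOSURE({[D' → . D]}), then GOTO on every symbol after a dot until no new states appear). It has 16 states:
  I0: { [D → . E T b], [D' → . D], [E → . E b], [E → . b T X] }  — shift
  I1: { [D' → D .] }  — accept
  I2: { [D → E . T b], [E → E . b], [T → . g], [T → . n T] }  — shift
  I3: { [E → b . T X], [T → . g], [T → . n T] }  — shift
  I4: { [E → b T . X], [X → . , n D], [X → . b] }  — shift
  I5: { [T → g .] }  — reduce
  I6: { [T → . g], [T → . n T], [T → n . T] }  — shift
  I7: { [T → n T .] }  — reduce
  I8: { [X → , . n D] }  — shift
  I9: { [E → b T X .] }  — reduce
  I10: { [X → b .] }  — reduce
  I11: { [D → . E T b], [E → . E b], [E → . b T X], [X → , n . D] }  — shift
  I12: { [X → , n D .] }  — reduce
  I13: { [D → E T . b] }  — shift
  I14: { [E → E b .] }  — reduce
  I15: { [D → E T b .] }  — reduce

No state contains both a complete item and a shift item.

Answer: No shift-reduce conflicts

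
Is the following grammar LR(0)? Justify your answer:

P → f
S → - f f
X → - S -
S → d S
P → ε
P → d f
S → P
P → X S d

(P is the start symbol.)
A grammar is LR(0) if no state in the canonical LR(0) collection has:
  - both a shift item (dot before a terminal) and a complete item (shift-reduce conflict), or
  - two or more complete items (reduce-reduce conflict; the accept item [P' → P .] counts as a complete item here).

Augment with P' → P and build the canonical LR(0) collection (I0 = CLOSURE({[P' → . P]}), then GOTO on every symbol after a dot until no new states appear). It has 18 states:
  I0: { [P → . X S d], [P → . d f], [P → . f], [P → .], [P' → . P], [X → . - S -] }  — shift, reduce
  I1: { [P → . X S d], [P → . d f], [P → . f], [P → .], [S → . - f f], [S → . P], [S → . d S], [X → - . S -], [X → . - S -] }  — shift, reduce
  I2: { [P' → P .] }  — accept
  I3: { [P → . X S d], [P → . d f], [P → . f], [P → .], [P → X . S d], [S → . - f f], [S → . P], [S → . d S], [X → . - S -] }  — shift, reduce
  I4: { [P → d . f] }  — shift
  I5: { [P → f .] }  — reduce
  I6: { [P → d f .] }  — reduce
  I7: { [P → . X S d], [P → . d f], [P → . f], [P → .], [S → - . f f], [S → . - f f], [S → . P], [S → . d S], [X → - . S -], [X → . - S -] }  — shift, reduce
  I8: { [S → P .] }  — reduce
  I9: { [P → X S . d] }  — shift
  I10: { [P → . X S d], [P → . d f], [P → . f], [P → .], [P → d . f], [S → . - f f], [S → . P], [S → . d S], [S → d . S], [X → . - S -] }  — shift, reduce
  I11: { [S → d S .] }  — reduce
  I12: { [P → d f .], [P → f .] }  — 2 reduces
  I13: { [P → X S d .] }  — reduce
  I14: { [X → - S . -] }  — shift
  I15: { [P → f .], [S → - f . f] }  — shift, reduce
  I16: { [S → - f f .] }  — reduce
  I17: { [X → - S - .] }  — reduce

Conflict in state I0:
  Shift-reduce conflict between [P → .] and [P → . d f]
So the grammar is NOT LR(0).

Answer: No. Shift-reduce conflict between [P → .] and [P → . d f]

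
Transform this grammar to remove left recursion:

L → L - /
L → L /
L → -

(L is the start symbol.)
L → - L'
L' → - / L'
L' → / L'
L' → ε

L is directly left-recursive. The standard transformation for
  A → A α₁ | ... | A α_m | β₁ | ... | β_n
is
  A  → β₁ A' | ... | β_n A'
  A' → α₁ A' | ... | α_m A' | ε

L → - becomes L → - L'
L → L - / becomes L' → - / L'
L → L / becomes L' → / L'
Add L' → ε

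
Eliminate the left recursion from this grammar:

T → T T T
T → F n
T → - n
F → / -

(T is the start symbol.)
T → F n T'
T → - n T'
T' → T T T'
T' → ε
F → / -

T is directly left-recursive. The standard transformation for
  A → A α₁ | ... | A α_m | β₁ | ... | β_n
is
  A  → β₁ A' | ... | β_n A'
  A' → α₁ A' | ... | α_m A' | ε

T → F n becomes T → F n T'
T → - n becomes T → - n T'
T → T T T becomes T' → T T T'
Add T' → ε

Productions for other non-terminals are unchanged:
  F → / -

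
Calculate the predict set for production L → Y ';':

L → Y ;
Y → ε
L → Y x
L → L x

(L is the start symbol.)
PREDICT(L → Y ';') = (FIRST(RHS) \ {ε}) ∪ (FOLLOW(L) if ε ∈ FIRST(RHS), i.e. RHS ⇒* ε)
FIRST(Y) = { ε }
FIRST(Y ';') = { ';' }
ε ∉ FIRST(Y ';'), so FOLLOW(L) is not added.
PREDICT(L → Y ';') = { ';' }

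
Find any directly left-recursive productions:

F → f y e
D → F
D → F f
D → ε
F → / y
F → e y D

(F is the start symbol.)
No direct left recursion

Direct left recursion occurs when N → N α for some non-terminal N (the right-hand side begins with the left-hand side itself).

F → f y e: starts with f
D → F: starts with F
D → F f: starts with F
D → ε: starts with ε
F → / y: starts with '/'
F → e y D: starts with e

No direct left recursion found.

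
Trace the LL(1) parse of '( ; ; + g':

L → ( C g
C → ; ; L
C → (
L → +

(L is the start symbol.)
Stack is shown with the top on the left.

Stack      Input        Action
------------------------------
L $        ( ; ; + g $  output L → ( C g
( C g $    ( ; ; + g $  match '('
C g $      ; ; + g $    output C → ; ; L
; ; L g $  ; ; + g $    match ';'
; L g $    ; + g $      match ';'
L g $      + g $        output L → +
+ g $      + g $        match '+'
g $        g $          match 'g'
$          $            accept

The string is accepted.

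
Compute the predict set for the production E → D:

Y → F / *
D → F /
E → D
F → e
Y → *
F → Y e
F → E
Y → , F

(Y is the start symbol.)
{ '*', ',', 'e' }

PREDICT(E → D) = (FIRST(RHS) \ {ε}) ∪ (FOLLOW(E) if ε ∈ FIRST(RHS), i.e. RHS ⇒* ε)
FIRST(D) = { '*', ',', 'e' }
FIRST(D) = { '*', ',', 'e' }
ε ∉ FIRST(D), so FOLLOW(E) is not added.
PREDICT(E → D) = { '*', ',', 'e' }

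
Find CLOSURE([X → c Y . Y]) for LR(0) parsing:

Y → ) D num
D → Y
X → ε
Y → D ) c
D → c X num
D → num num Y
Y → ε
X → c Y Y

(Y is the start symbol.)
{ [D → . Y], [D → . c X num], [D → . num num Y], [X → c Y . Y], [Y → . ) D num], [Y → . D ) c], [Y → .] }

To compute CLOSURE, for each item [A → α.Bβ] where B is a non-terminal, add [B → .γ] for all productions B → γ; repeat for the newly added items until nothing changes.

Start with: [X → c Y . Y]
  [X → c Y . Y] has the dot before Y: add [Y → . ) D num], [Y → . D ) c], [Y → .]
  [Y → . D ) c] has the dot before D: add [D → . Y], [D → . c X num], [D → . num num Y]
No further items can be added.

CLOSURE = { [D → . Y], [D → . c X num], [D → . num num Y], [X → c Y . Y], [Y → . ) D num], [Y → . D ) c], [Y → .] }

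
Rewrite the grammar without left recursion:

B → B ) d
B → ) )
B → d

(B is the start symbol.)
B is directly left-recursive. The standard transformation for
  A → A α₁ | ... | A α_m | β₁ | ... | β_n
is
  A  → β₁ A' | ... | β_n A'
  A' → α₁ A' | ... | α_m A' | ε

B → ) ) becomes B → ) ) B'
B → d becomes B → d B'
B → B ) d becomes B' → ) d B'
Add B' → ε

Resulting grammar:
B → ) ) B'
B → d B'
B' → ) d B'
B' → ε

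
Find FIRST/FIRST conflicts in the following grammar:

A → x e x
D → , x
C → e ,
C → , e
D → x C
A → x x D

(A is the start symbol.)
Productions for A:
  A → x e x: FIRST = { 'x' }
  A → x x D: FIRST = { 'x' }
Productions for D:
  D → , x: FIRST = { ',' }
  D → x C: FIRST = { 'x' }
Productions for C:
  C → e ,: FIRST = { 'e' }
  C → , e: FIRST = { ',' }

Conflict for A: A → x e x and A → x x D
  Overlap: { 'x' }

Answer: Yes. A → x e x / A → x x D on { 'x' }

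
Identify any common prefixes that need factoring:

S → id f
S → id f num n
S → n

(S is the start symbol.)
Left-factoring is needed when two productions for the same non-terminal
share a common prefix on the right-hand side.

Productions for S:
  S → id f
  S → id f num n
  S → n

Found common prefix 'id f' in productions for S

Answer: Yes, S has productions with common prefix 'id f'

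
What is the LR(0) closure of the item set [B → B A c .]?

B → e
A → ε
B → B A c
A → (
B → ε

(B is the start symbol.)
{ [B → B A c .] }

Start with: [B → B A c .]
The dot is at the end, so nothing is added.

CLOSURE = { [B → B A c .] }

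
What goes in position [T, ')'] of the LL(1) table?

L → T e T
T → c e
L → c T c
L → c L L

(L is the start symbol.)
Empty (error entry)

To find M[T, ')'], we find productions for T where ')' is in the predict set (PREDICT(N → α) = (FIRST(α) \ {ε}) ∪ (FOLLOW(N) if α ⇒* ε)).

T → c e: PREDICT = { 'c' }

M[T, ')'] is empty (no production applies)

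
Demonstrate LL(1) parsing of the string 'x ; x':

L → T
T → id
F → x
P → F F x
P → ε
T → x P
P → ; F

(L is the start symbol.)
LL(1) parsing maintains a stack (initially the start symbol over $) and the input. At each step: if the stack top is a terminal, match it against the current input token; if it is a non-terminal N, replace it with the RHS of M[N, lookahead] (the unique production whose predict set contains the lookahead).

Stack is shown with the top on the left.

Stack  Input    Action
----------------------
L $    x ; x $  output L → T
T $    x ; x $  output T → x P
x P $  x ; x $  match 'x'
P $    ; x $    output P → ; F
; F $  ; x $    match ';'
F $    x $      output F → x
x $    x $      match 'x'
$      $        accept

The string is accepted.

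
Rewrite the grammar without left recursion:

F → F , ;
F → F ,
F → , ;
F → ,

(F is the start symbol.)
F → , ; F'
F → , F'
F' → , ; F'
F' → , F'
F' → ε

F is directly left-recursive. The standard transformation for
  A → A α₁ | ... | A α_m | β₁ | ... | β_n
is
  A  → β₁ A' | ... | β_n A'
  A' → α₁ A' | ... | α_m A' | ε

F → , ; becomes F → , ; F'
F → , becomes F → , F'
F → F , ; becomes F' → , ; F'
F → F , becomes F' → , F'
Add F' → ε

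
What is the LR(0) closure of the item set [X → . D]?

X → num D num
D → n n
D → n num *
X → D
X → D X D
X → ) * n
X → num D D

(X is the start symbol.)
To compute CLOSURE, for each item [A → α.Bβ] where B is a non-terminal, add [B → .γ] for all productions B → γ; repeat for the newly added items until nothing changes.

Start with: [X → . D]
  [X → . D] has the dot before D: add [D → . n n], [D → . n num *]
No further items can be added.

CLOSURE = { [D → . n n], [D → . n num *], [X → . D] }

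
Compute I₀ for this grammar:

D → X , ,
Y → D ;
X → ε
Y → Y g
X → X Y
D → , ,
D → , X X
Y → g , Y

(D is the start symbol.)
First, augment the grammar with D' → D
I₀ = CLOSURE({ [D' → . D] }):
  [D' → . D] has the dot before D: add [D → . X , ,], [D → . , ,], [D → . , X X]
  [D → . X , ,] has the dot before X: add [X → .], [X → . X Y]
No further items can be added.

I₀ = { [D → . , ,], [D → . , X X], [D → . X , ,], [D' → . D], [X → . X Y], [X → .] }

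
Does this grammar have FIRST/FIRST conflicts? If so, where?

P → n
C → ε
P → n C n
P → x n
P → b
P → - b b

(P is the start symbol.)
Productions for P:
  P → n: FIRST = { 'n' }
  P → n C n: FIRST = { 'n' }
  P → x n: FIRST = { 'x' }
  P → b: FIRST = { 'b' }
  P → - b b: FIRST = { '-' }
C has only one production, so no FIRST/FIRST conflict is possible there.

Conflict for P: P → n and P → n C n
  Overlap: { 'n' }

Answer: Yes. P → n / P → n C n on { 'n' }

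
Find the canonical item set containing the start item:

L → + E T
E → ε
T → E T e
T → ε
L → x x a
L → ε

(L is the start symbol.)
{ [L → . + E T], [L → . x x a], [L → .], [L' → . L] }

First, augment the grammar with L' → L
I₀ = CLOSURE({ [L' → . L] }):
  [L' → . L] has the dot before L: add [L → . + E T], [L → . x x a], [L → .]
No further items can be added.

I₀ = { [L → . + E T], [L → . x x a], [L → .], [L' → . L] }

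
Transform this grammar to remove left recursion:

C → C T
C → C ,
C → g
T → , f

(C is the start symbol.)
C is directly left-recursive. The standard transformation for
  A → A α₁ | ... | A α_m | β₁ | ... | β_n
is
  A  → β₁ A' | ... | β_n A'
  A' → α₁ A' | ... | α_m A' | ε

C → g becomes C → g C'
C → C T becomes C' → T C'
C → C , becomes C' → , C'
Add C' → ε

Productions for other non-terminals are unchanged:
  T → , f

Resulting grammar:
C → g C'
C' → T C'
C' → , C'
C' → ε
T → , f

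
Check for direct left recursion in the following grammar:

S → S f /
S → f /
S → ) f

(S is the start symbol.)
Yes, S is left-recursive

S → S f /: LEFT RECURSIVE (starts with S)
S → f /: starts with f
S → ) f: starts with ')'

The grammar has direct left recursion on: S.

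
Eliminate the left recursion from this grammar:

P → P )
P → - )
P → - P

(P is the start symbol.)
P is directly left-recursive. The standard transformation for
  A → A α₁ | ... | A α_m | β₁ | ... | β_n
is
  A  → β₁ A' | ... | β_n A'
  A' → α₁ A' | ... | α_m A' | ε

P → - ) becomes P → - ) P'
P → - P becomes P → - P P'
P → P ) becomes P' → ) P'
Add P' → ε

Resulting grammar:
P → - ) P'
P → - P P'
P' → ) P'
P' → ε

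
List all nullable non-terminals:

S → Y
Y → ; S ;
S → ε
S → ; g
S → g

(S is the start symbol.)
ε-productions: S → ε
So S is immediately nullable.
No further non-terminal can be added: every production for the remaining non-terminals contains a terminal or a non-nullable non-terminal.
Nullable = { 'S' }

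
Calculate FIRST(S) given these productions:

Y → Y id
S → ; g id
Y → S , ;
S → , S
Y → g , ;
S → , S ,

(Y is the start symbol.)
{ ',', ';' }

To compute FIRST(S), examine every production with S on the left-hand side, reading each right-hand side left to right until a non-nullable symbol is reached.

From S → ; g id:
  - ';' is a terminal: add ';' and stop
From S → , S:
  - ',' is a terminal: add ',' and stop
From S → , S ,:
  - ',' is a terminal: add ',' and stop

Collecting: FIRST(S) = { ',', ';' }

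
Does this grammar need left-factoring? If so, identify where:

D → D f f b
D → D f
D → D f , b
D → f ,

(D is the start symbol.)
Yes, D has productions with common prefix 'D f'

Left-factoring is needed when two productions for the same non-terminal
share a common prefix on the right-hand side.

Productions for D:
  D → D f f b
  D → D f
  D → D f , b
  D → f ,

Found common prefix 'D f' in productions for D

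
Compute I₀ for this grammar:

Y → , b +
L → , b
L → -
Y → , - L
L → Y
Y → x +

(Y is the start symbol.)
First, augment the grammar with Y' → Y
I₀ = CLOSURE({ [Y' → . Y] }):
  [Y' → . Y] has the dot before Y: add [Y → . , b +], [Y → . , - L], [Y → . x +]
No further items can be added.

I₀ = { [Y → . , - L], [Y → . , b +], [Y → . x +], [Y' → . Y] }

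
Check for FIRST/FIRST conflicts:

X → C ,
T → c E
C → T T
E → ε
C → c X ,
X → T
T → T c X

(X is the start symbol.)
A FIRST/FIRST conflict occurs when two productions N → α and N → β for the same non-terminal have FIRST(α) ∩ FIRST(β) ≠ ∅ (with ε ∈ FIRST of a nullable right-hand side, so two nullable alternatives also conflict).

FIRST sets of the non-terminals at (or reachable through a nullable prefix from) the front of some alternative:
  FIRST(C) = { 'c' }
  FIRST(T) = { 'c' }

Productions for X:
  X → C ,: FIRST = { 'c' }
  X → T: FIRST = { 'c' }
Productions for T:
  T → c E: FIRST = { 'c' }
  T → T c X: FIRST = { 'c' }
Productions for C:
  C → T T: FIRST = { 'c' }
  C → c X ,: FIRST = { 'c' }
E has only one production, so no FIRST/FIRST conflict is possible there.

Conflict for X: X → C , and X → T
  Overlap: { 'c' }
Conflict for T: T → c E and T → T c X
  Overlap: { 'c' }
Conflict for C: C → T T and C → c X ,
  Overlap: { 'c' }

Answer: Yes. X → C ',' / X → T on { 'c' }; T → c E / T → T c X on { 'c' }; C → T T / C → c X ',' on { 'c' }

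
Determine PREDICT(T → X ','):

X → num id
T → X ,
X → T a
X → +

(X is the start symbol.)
PREDICT(T → X ',') = (FIRST(RHS) \ {ε}) ∪ (FOLLOW(T) if ε ∈ FIRST(RHS), i.e. RHS ⇒* ε)
FIRST(X) = { '+', 'num' }
FIRST(X ',') = { '+', 'num' }
ε ∉ FIRST(X ','), so FOLLOW(T) is not added.
PREDICT(T → X ',') = { '+', 'num' }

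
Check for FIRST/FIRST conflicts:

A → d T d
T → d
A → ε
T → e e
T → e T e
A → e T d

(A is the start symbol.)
Yes. T → e e / T → e T e on { 'e' }

A FIRST/FIRST conflict occurs when two productions N → α and N → β for the same non-terminal have FIRST(α) ∩ FIRST(β) ≠ ∅ (with ε ∈ FIRST of a nullable right-hand side, so two nullable alternatives also conflict).

Productions for A:
  A → d T d: FIRST = { 'd' }
  A → ε: FIRST = { ε }
  A → e T d: FIRST = { 'e' }
Productions for T:
  T → d: FIRST = { 'd' }
  T → e e: FIRST = { 'e' }
  T → e T e: FIRST = { 'e' }

Conflict for T: T → e e and T → e T e
  Overlap: { 'e' }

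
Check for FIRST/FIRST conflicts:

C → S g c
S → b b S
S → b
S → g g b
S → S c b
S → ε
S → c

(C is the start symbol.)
A FIRST/FIRST conflict occurs when two productions N → α and N → β for the same non-terminal have FIRST(α) ∩ FIRST(β) ≠ ∅ (with ε ∈ FIRST of a nullable right-hand side, so two nullable alternatives also conflict).

FIRST sets of the non-terminals at (or reachable through a nullable prefix from) the front of some alternative:
  FIRST(S) = { 'b', 'c', 'g', ε }

Productions for S:
  S → b b S: FIRST = { 'b' }
  S → b: FIRST = { 'b' }
  S → g g b: FIRST = { 'g' }
  S → S c b: FIRST = { 'b', 'c', 'g' }
  S → ε: FIRST = { ε }
  S → c: FIRST = { 'c' }
C has only one production, so no FIRST/FIRST conflict is possible there.

Conflict for S: S → b b S and S → b
  Overlap: { 'b' }
Conflict for S: S → b b S and S → S c b
  Overlap: { 'b' }
Conflict for S: S → b and S → S c b
  Overlap: { 'b' }
Conflict for S: S → g g b and S → S c b
  Overlap: { 'g' }
Conflict for S: S → S c b and S → c
  Overlap: { 'c' }

Answer: Yes. S → b b S / S → b on { 'b' }; S → b b S / S → S c b on { 'b' }; S → b / S → S c b on { 'b' }; S → g g b / S → S c b on { 'g' }; S → S c b / S → c on { 'c' }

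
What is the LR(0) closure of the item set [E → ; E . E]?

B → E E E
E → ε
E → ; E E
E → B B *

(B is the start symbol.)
{ [B → . E E E], [E → . ; E E], [E → . B B *], [E → .], [E → ; E . E] }

Start with: [E → ; E . E]
  [E → ; E . E] has the dot before E: add [E → .], [E → . ; E E], [E → . B B *]
  [E → . B B *] has the dot before B: add [B → . E E E]
No further items can be added.

CLOSURE = { [B → . E E E], [E → . ; E E], [E → . B B *], [E → .], [E → ; E . E] }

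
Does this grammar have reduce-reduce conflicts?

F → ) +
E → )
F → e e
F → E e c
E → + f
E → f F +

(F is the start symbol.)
A reduce-reduce conflict occurs when an LR(0) state has two complete items [A → α .] and [B → β .] — both call for a reduction, and with no lookahead the parser cannot choose between them.

Augment with F' → F and build the canonical LR(0) collection (I0 = CLOSURE({[F' → . F]}), then GOTO on every symbol after a dot until no new states appear). It has 14 states:
  I0: { [E → . )], [E → . + f], [E → . f F +], [F → . ) +], [F → . E e c], [F → . e e], [F' → . F] }  — shift
  I1: { [E → ) .], [F → ) . +] }  — shift, reduce
  I2: { [E → + . f] }  — shift
  I3: { [F → E . e c] }  — shift
  I4: { [F' → F .] }  — accept
  I5: { [F → e . e] }  — shift
  I6: { [E → . )], [E → . + f], [E → . f F +], [E → f . F +], [F → . ) +], [F → . E e c], [F → . e e] }  — shift
  I7: { [E → f F . +] }  — shift
  I8: { [E → f F + .] }  — reduce
  I9: { [F → e e .] }  — reduce
  I10: { [F → E e . c] }  — shift
  I11: { [F → E e c .] }  — reduce
  I12: { [E → + f .] }  — reduce
  I13: { [F → ) + .] }  — reduce

No state contains more than one complete item.

Answer: No reduce-reduce conflicts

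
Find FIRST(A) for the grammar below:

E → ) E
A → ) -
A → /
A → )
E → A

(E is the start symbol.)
{ ')', '/' }

To compute FIRST(A), examine every production with A on the left-hand side, reading each right-hand side left to right until a non-nullable symbol is reached.

From A → ) -:
  - ')' is a terminal: add ')' and stop
From A → /:
  - '/' is a terminal: add '/' and stop
From A → ):
  - ')' is a terminal: add ')' and stop

Collecting: FIRST(A) = { ')', '/' }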